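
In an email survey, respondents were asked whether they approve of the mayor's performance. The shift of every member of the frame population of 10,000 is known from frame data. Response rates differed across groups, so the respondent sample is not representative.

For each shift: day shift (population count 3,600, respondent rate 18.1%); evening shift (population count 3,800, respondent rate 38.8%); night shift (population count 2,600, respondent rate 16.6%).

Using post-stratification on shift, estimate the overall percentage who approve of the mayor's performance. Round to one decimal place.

Each cell contributes population-share × respondent value:
  day shift: (3,600/10,000) × 18.1 = 6.516
  evening shift: (3,800/10,000) × 38.8 = 14.744
  night shift: (2,600/10,000) × 16.6 = 4.316
Post-stratified estimate = 25.576 → 25.6%.

25.6%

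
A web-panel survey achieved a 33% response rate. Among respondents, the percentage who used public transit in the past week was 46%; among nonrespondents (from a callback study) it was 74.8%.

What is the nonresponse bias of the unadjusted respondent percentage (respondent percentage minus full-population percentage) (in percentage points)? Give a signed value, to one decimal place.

-19.3 percentage points

Nonresponse fraction = 1 − 0.33 = 0.67.
Bias = (nonresponse fraction) × (respondent percentage − nonrespondent percentage)
     = 0.67 × (46 − 74.8) = 0.67 × -28.8 = -19.296.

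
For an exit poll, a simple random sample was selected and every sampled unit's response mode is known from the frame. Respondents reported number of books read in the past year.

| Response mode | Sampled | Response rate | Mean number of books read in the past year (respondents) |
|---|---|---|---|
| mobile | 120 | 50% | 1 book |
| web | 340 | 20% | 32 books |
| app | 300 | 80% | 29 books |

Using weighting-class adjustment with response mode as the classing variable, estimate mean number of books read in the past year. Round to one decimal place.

25.9

Weighting each respondent by the inverse class response rate inflates each class back to its sampled size, so the class weight is n_sampled:
  mobile: 120 × 1 = 120
  web: 340 × 32 = 10,880
  app: 300 × 29 = 8700
Adjusted estimate = 19,700 / 760 = 25.9211 → 25.9.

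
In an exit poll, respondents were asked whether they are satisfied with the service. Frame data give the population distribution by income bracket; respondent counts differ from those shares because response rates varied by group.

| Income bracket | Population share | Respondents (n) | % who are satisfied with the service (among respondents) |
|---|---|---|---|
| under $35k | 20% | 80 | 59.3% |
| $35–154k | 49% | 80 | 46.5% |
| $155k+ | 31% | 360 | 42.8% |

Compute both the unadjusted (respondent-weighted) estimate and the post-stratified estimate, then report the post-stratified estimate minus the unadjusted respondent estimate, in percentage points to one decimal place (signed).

+2.0 percentage points

Unadjusted (pooled respondent) estimate weights by respondent counts:
  (80/520)×59.3 + (80/520)×46.5 + (360/520)×42.8 = 45.9077%
Post-stratified estimate weights by population shares:
  0.2×59.3 + 0.49×46.5 + 0.31×42.8 = 47.913%
Difference = 47.913 − 45.9077 = 2.0053 pp.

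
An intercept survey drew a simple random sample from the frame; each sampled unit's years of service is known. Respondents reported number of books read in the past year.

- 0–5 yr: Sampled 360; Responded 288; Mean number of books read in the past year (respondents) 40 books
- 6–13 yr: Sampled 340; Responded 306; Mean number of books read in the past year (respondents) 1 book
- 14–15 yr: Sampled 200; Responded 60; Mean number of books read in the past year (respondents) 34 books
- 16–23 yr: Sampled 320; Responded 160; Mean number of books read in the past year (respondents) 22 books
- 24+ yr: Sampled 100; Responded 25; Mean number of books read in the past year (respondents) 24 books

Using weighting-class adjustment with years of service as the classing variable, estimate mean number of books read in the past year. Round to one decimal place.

23.5

Response rates by class: 0–5 yr 288/360 = 80%, 6–13 yr 306/340 = 90%, 14–15 yr 60/200 = 30%, 16–23 yr 160/320 = 50%, 24+ yr 25/100 = 25%.
Inverse-response-rate weighting restores each class to its sampled count, so class totals weight by n_sampled:
  0–5 yr: 360 × 40 = 14,400
  6–13 yr: 340 × 1 = 340
  14–15 yr: 200 × 34 = 6800
  16–23 yr: 320 × 22 = 7040
  24+ yr: 100 × 24 = 2400
Adjusted estimate = 30,980 / 1,320 = 23.4697 → 23.5.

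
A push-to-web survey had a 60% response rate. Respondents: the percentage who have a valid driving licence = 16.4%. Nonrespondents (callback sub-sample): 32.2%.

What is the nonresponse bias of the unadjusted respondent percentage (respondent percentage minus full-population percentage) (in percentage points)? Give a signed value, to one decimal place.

Nonresponse fraction = 1 − 0.6 = 0.4.
Bias = (nonresponse fraction) × (respondent percentage − nonrespondent percentage)
     = 0.4 × (16.4 − 32.2) = 0.4 × -15.8 = -6.32.

-6.3 percentage points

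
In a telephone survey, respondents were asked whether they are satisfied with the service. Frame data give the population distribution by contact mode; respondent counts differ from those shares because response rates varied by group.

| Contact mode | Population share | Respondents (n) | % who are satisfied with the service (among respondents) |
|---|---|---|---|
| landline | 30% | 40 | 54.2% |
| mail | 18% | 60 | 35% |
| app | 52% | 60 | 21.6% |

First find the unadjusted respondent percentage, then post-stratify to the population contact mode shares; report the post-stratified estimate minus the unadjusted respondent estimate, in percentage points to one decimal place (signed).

-1.0 percentage points

Without adjustment, the pooled respondent share is:
  (40/160)×54.2 + (60/160)×35 + (60/160)×21.6 = 34.775%
Post-stratifying to population shares instead:
  0.3×54.2 + 0.18×35 + 0.52×21.6 = 33.792%
Difference = 33.792 − 34.775 = -0.983 pp.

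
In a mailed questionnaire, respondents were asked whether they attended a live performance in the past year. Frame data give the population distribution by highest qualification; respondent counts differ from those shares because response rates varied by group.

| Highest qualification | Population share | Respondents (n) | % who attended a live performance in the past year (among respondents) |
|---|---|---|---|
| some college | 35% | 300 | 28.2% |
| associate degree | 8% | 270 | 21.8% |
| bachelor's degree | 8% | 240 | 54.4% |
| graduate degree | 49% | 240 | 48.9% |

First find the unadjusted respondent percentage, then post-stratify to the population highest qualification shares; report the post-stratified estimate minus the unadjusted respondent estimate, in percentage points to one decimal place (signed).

+2.7 percentage points

Naive respondent-only estimate (weights = respondent counts):
  (300/1050)×28.2 + (270/1050)×21.8 + (240/1050)×54.4 + (240/1050)×48.9 = 37.2743%
Reweighting by population highest qualification shares:
  0.35×28.2 + 0.08×21.8 + 0.08×54.4 + 0.49×48.9 = 39.927%
Difference = 39.927 − 37.2743 = 2.6527 pp.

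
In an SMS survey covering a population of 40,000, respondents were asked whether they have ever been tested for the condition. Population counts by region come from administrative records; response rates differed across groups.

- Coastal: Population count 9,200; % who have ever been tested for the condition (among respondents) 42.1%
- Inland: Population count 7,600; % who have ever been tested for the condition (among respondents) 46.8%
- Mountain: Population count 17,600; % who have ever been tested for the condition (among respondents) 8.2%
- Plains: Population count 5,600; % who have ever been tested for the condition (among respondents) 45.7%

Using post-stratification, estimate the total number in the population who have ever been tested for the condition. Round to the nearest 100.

11,400

Apply each group's respondent rate to its population count:
  Coastal: 9,200 × 42.1% = 3873.2
  Inland: 7,600 × 46.8% = 3556.8
  Mountain: 17,600 × 8.2% = 1443.2
  Plains: 5,600 × 45.7% = 2559.2
Estimated total = 11432.4 → 11,400.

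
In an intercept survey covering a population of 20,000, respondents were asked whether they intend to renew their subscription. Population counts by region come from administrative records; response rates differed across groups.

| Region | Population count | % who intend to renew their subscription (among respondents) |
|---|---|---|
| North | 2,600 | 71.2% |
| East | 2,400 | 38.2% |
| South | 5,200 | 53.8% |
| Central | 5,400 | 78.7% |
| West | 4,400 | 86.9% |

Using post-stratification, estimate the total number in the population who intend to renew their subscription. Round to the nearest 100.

13,600

Apply each group's respondent rate to its population count:
  North: 2,600 × 71.2% = 1851.2
  East: 2,400 × 38.2% = 916.8
  South: 5,200 × 53.8% = 2797.6
  Central: 5,400 × 78.7% = 4249.8
  West: 4,400 × 86.9% = 3823.6
Estimated total = 13,639 → 13,600.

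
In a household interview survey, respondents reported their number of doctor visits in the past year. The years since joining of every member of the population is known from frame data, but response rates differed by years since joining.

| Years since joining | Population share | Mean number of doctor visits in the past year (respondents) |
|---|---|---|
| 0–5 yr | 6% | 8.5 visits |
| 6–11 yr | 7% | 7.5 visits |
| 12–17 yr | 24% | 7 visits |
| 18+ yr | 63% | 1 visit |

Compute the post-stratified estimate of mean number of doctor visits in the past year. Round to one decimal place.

3.3

Reweight to the known years since joining distribution:
  0–5 yr: 0.06 × 8.5 = 0.51
  6–11 yr: 0.07 × 7.5 = 0.525
  12–17 yr: 0.24 × 7 = 1.68
  18+ yr: 0.63 × 1 = 0.63
Post-stratified estimate = 3.345 → 3.3.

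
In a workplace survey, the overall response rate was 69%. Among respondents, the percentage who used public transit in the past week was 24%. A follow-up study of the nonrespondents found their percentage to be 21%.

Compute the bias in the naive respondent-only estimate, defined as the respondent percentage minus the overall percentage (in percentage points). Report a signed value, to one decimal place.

Nonresponse fraction = 1 − 0.69 = 0.31.
Bias = (nonresponse fraction) × (respondent percentage − nonrespondent percentage)
     = 0.31 × (24 − 21) = 0.31 × 3 = 0.93.

+0.9 percentage points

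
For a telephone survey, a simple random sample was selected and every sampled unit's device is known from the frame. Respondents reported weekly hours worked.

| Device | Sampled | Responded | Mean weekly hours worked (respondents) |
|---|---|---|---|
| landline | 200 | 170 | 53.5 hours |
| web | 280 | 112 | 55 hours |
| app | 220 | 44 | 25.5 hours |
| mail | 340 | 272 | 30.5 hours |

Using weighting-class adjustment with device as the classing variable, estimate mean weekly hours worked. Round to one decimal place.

40.5

Class response rates: landline 170/200 = 85%, web 112/280 = 40%, app 44/220 = 20%, mail 272/340 = 80%.
Inverse-response-rate weighting restores each class to its sampled count, so class totals weight by n_sampled:
  landline: 200 × 53.5 = 10,700
  web: 280 × 55 = 15,400
  app: 220 × 25.5 = 5610
  mail: 340 × 30.5 = 10,370
Adjusted estimate = 42,080 / 1,040 = 40.4615 → 40.5.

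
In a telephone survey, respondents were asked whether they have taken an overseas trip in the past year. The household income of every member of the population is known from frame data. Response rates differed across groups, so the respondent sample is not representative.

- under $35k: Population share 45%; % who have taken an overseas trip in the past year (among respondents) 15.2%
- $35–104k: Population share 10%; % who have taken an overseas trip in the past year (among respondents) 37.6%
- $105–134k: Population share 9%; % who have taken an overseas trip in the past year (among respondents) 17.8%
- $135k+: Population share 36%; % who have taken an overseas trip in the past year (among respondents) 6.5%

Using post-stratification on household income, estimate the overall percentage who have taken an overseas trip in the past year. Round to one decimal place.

Each cell contributes population-share × respondent value:
  under $35k: 0.45 × 15.2 = 6.84
  $35–104k: 0.1 × 37.6 = 3.76
  $105–134k: 0.09 × 17.8 = 1.602
  $135k+: 0.36 × 6.5 = 2.34
Post-stratified estimate = 14.542 → 14.5%.

14.5%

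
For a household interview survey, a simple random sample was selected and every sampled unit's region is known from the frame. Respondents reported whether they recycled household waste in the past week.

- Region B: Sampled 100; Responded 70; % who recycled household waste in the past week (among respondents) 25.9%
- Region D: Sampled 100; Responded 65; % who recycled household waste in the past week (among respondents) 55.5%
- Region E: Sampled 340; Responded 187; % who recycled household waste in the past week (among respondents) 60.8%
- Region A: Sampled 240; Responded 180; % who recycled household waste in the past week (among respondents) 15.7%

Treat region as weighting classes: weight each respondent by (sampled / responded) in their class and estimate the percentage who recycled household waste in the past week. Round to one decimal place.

41.8%

Class response rates: Region B 70/100 = 70%, Region D 65/100 = 65%, Region E 187/340 = 55%, Region A 180/240 = 75%.
Each respondent's weight = sampled/responded in their class; summing within a class gives n_sampled, so:
  Region B: 100 × 25.9 = 2590
  Region D: 100 × 55.5 = 5550
  Region E: 340 × 60.8 = 20,672
  Region A: 240 × 15.7 = 3768
Adjusted estimate = 32,580 / 780 = 41.7692 → 41.8%.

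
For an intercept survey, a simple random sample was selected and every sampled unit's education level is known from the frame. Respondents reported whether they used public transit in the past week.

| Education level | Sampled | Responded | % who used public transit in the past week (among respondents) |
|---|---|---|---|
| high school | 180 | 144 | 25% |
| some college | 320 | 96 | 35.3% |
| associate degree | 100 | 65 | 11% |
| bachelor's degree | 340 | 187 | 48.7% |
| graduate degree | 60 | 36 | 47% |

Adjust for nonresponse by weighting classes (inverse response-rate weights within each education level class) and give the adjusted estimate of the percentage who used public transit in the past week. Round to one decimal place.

36.3%

Response rates by class: high school 144/180 = 80%, some college 96/320 = 30%, associate degree 65/100 = 65%, bachelor's degree 187/340 = 55%, graduate degree 36/60 = 60%.
Each respondent's weight = sampled/responded in their class; summing within a class gives n_sampled, so:
  high school: 180 × 25 = 4500
  some college: 320 × 35.3 = 11,296
  associate degree: 100 × 11 = 1100
  bachelor's degree: 340 × 48.7 = 16,558
  graduate degree: 60 × 47 = 2820
Adjusted estimate = 36,274 / 1,000 = 36.274 → 36.3%.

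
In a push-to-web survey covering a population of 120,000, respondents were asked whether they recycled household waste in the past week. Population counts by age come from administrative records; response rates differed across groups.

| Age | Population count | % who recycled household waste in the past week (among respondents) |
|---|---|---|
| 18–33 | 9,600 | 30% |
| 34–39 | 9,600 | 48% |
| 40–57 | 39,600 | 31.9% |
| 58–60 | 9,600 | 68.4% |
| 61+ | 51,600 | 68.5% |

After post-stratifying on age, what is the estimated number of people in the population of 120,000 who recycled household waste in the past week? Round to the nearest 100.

62,000

Each cell contributes its population count × the respondent rate:
  18–33: 9,600 × 30% = 2880
  34–39: 9,600 × 48% = 4608
  40–57: 39,600 × 31.9% = 12632.4
  58–60: 9,600 × 68.4% = 6566.4
  61+: 51,600 × 68.5% = 35,346
Estimated total = 62032.8 → 62,000.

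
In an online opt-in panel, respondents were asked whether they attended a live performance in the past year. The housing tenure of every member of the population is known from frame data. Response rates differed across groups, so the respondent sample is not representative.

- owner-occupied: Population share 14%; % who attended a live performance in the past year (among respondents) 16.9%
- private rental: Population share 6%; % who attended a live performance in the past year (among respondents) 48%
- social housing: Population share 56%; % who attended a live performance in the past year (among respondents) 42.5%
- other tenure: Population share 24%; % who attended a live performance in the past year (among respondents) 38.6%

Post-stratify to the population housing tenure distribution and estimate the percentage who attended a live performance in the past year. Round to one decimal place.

Reweight to the known housing tenure distribution:
  owner-occupied: 0.14 × 16.9 = 2.366
  private rental: 0.06 × 48 = 2.88
  social housing: 0.56 × 42.5 = 23.8
  other tenure: 0.24 × 38.6 = 9.264
Post-stratified estimate = 38.31 → 38.3%.

38.3%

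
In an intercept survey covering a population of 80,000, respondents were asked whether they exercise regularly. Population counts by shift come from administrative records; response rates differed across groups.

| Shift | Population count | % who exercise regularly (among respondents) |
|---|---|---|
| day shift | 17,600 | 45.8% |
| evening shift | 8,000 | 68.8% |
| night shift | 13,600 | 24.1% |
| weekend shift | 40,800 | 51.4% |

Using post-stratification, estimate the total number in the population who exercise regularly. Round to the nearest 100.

37,800

Apply each group's respondent rate to its population count:
  day shift: 17,600 × 45.8% = 8060.8
  evening shift: 8,000 × 68.8% = 5504
  night shift: 13,600 × 24.1% = 3277.6
  weekend shift: 40,800 × 51.4% = 20971.2
Estimated total = 37813.6 → 37,800.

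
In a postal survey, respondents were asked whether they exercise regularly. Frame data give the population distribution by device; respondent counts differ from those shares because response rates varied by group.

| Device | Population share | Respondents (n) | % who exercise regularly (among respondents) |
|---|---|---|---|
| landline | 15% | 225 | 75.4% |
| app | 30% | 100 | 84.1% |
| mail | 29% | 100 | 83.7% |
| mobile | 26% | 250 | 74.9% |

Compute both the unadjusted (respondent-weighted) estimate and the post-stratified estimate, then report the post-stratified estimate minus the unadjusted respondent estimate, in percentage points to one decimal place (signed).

Naive respondent-only estimate (weights = respondent counts):
  (225/675)×75.4 + (100/675)×84.1 + (100/675)×83.7 + (250/675)×74.9 = 77.7333%
Post-stratifying to population shares instead:
  0.15×75.4 + 0.3×84.1 + 0.29×83.7 + 0.26×74.9 = 80.287%
Difference = 80.287 − 77.7333 = 2.5537 pp.

+2.6 percentage points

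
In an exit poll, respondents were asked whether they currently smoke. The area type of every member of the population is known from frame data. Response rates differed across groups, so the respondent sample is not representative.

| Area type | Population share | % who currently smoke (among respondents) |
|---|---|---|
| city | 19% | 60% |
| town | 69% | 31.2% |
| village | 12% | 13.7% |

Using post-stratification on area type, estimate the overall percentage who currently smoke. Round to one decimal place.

Post-stratification weights by population share, not respondent share:
  city: 0.19 × 60 = 11.4
  town: 0.69 × 31.2 = 21.528
  village: 0.12 × 13.7 = 1.644
Post-stratified estimate = 34.572 → 34.6%.

34.6%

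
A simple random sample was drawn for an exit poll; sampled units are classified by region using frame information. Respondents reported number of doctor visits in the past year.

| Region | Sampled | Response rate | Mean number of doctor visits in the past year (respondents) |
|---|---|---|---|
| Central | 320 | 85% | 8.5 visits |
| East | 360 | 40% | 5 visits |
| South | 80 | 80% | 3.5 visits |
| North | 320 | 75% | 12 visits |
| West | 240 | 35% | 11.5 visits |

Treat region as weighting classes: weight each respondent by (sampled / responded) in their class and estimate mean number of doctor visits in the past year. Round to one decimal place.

Weighting each respondent by the inverse class response rate inflates each class back to its sampled size, so the class weight is n_sampled:
  Central: 320 × 8.5 = 2720
  East: 360 × 5 = 1800
  South: 80 × 3.5 = 280
  North: 320 × 12 = 3840
  West: 240 × 11.5 = 2760
Adjusted estimate = 11,400 / 1,320 = 8.63636 → 8.6.

8.6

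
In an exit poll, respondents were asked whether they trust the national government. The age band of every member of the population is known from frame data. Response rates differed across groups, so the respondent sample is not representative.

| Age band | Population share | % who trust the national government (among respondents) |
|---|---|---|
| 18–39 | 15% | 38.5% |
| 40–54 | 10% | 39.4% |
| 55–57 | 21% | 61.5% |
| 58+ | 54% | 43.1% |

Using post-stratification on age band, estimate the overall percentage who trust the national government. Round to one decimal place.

45.9%

Post-stratification weights by population share, not respondent share:
  18–39: 0.15 × 38.5 = 5.775
  40–54: 0.1 × 39.4 = 3.94
  55–57: 0.21 × 61.5 = 12.915
  58+: 0.54 × 43.1 = 23.274
Post-stratified estimate = 45.904 → 45.9%.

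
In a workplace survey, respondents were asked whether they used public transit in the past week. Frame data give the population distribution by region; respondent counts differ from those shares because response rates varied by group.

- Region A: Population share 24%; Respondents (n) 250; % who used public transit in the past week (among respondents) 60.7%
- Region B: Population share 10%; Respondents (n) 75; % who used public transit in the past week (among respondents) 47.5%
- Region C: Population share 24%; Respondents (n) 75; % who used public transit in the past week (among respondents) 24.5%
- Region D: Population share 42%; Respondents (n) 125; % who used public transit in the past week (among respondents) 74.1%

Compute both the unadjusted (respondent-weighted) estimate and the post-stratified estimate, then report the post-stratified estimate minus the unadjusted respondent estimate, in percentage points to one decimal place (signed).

Naive respondent-only estimate (weights = respondent counts):
  (250/525)×60.7 + (75/525)×47.5 + (75/525)×24.5 + (125/525)×74.1 = 56.8333%
Post-stratifying to population shares instead:
  0.24×60.7 + 0.1×47.5 + 0.24×24.5 + 0.42×74.1 = 56.32%
Difference = 56.32 − 56.8333 = -0.5133 pp.

-0.5 percentage points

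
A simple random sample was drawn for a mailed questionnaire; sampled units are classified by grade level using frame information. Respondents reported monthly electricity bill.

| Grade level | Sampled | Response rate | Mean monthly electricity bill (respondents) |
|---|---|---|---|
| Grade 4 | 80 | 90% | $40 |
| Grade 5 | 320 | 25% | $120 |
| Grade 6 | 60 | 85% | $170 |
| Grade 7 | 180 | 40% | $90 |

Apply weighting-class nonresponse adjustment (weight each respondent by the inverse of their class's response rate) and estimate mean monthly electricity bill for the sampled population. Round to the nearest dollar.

$106

Inverse-response-rate weighting restores each class to its sampled count, so class totals weight by n_sampled:
  Grade 4: 80 × 40 = 3200
  Grade 5: 320 × 120 = 38,400
  Grade 6: 60 × 170 = 10,200
  Grade 7: 180 × 90 = 16,200
Adjusted estimate = 68,000 / 640 = 106.25 → $106.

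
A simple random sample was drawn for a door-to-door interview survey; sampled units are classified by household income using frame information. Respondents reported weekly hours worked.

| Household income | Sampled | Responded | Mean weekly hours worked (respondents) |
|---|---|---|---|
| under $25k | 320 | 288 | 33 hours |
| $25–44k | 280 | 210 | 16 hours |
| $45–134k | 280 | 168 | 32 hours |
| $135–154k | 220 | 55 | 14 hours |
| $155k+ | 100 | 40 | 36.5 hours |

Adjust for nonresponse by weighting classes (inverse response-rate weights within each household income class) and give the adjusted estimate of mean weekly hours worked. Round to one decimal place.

Class response rates: under $25k 288/320 = 90%, $25–44k 210/280 = 75%, $45–134k 168/280 = 60%, $135–154k 55/220 = 25%, $155k+ 40/100 = 40%.
Inverse-response-rate weighting restores each class to its sampled count, so class totals weight by n_sampled:
  under $25k: 320 × 33 = 10,560
  $25–44k: 280 × 16 = 4480
  $45–134k: 280 × 32 = 8960
  $135–154k: 220 × 14 = 3080
  $155k+: 100 × 36.5 = 3650
Adjusted estimate = 30,730 / 1,200 = 25.6083 → 25.6.

25.6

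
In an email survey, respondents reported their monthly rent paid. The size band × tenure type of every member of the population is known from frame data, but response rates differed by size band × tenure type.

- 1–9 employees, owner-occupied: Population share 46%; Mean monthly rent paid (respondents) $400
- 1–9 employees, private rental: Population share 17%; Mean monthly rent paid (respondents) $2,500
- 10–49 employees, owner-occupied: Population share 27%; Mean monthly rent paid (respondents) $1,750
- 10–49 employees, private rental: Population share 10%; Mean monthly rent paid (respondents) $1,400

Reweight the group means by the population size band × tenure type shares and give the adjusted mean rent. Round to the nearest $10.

$1,220

Weight each group's respondent value by its population share:
  1–9 employees, owner-occupied: 0.46 × 400 = 184
  1–9 employees, private rental: 0.17 × 2500 = 425
  10–49 employees, owner-occupied: 0.27 × 1750 = 472.5
  10–49 employees, private rental: 0.1 × 1400 = 140
Post-stratified estimate = 1221.5 → $1,220.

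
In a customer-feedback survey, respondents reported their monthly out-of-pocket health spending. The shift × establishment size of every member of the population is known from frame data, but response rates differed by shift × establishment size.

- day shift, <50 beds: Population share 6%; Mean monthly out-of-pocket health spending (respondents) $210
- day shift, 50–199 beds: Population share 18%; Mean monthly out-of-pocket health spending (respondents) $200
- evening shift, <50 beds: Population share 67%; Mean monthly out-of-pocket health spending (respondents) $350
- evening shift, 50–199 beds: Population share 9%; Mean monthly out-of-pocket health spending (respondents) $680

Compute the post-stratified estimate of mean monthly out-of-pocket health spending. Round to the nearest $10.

Post-stratification weights by population share, not respondent share:
  day shift, <50 beds: 0.06 × 210 = 12.6
  day shift, 50–199 beds: 0.18 × 200 = 36
  evening shift, <50 beds: 0.67 × 350 = 234.5
  evening shift, 50–199 beds: 0.09 × 680 = 61.2
Post-stratified estimate = 344.3 → $340.

$340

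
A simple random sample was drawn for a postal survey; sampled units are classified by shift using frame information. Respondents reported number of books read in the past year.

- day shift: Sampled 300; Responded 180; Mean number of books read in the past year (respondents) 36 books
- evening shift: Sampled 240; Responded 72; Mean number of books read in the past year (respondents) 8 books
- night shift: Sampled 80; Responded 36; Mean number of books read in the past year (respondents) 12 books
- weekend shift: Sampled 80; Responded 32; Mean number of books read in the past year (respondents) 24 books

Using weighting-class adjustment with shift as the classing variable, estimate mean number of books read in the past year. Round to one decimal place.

Response rates by class: day shift 180/300 = 60%, evening shift 72/240 = 30%, night shift 36/80 = 45%, weekend shift 32/80 = 40%.
With weight = n_sampled/n_responded per class, the weighted class total is n_sampled:
  day shift: 300 × 36 = 10,800
  evening shift: 240 × 8 = 1920
  night shift: 80 × 12 = 960
  weekend shift: 80 × 24 = 1920
Adjusted estimate = 15,600 / 700 = 22.2857 → 22.3.

22.3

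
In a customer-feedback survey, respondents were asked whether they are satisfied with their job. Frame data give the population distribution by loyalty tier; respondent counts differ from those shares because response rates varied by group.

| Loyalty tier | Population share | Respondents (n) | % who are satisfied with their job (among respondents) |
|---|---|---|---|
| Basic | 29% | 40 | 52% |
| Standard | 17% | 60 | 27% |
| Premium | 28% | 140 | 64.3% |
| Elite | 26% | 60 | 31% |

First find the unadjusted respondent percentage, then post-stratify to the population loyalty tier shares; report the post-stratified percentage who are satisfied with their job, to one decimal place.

Without adjustment, the pooled respondent share is:
  (40/300)×52 + (60/300)×27 + (140/300)×64.3 + (60/300)×31 = 48.54%
Post-stratifying to population shares instead:
  0.29×52 + 0.17×27 + 0.28×64.3 + 0.26×31 = 45.734%

45.7%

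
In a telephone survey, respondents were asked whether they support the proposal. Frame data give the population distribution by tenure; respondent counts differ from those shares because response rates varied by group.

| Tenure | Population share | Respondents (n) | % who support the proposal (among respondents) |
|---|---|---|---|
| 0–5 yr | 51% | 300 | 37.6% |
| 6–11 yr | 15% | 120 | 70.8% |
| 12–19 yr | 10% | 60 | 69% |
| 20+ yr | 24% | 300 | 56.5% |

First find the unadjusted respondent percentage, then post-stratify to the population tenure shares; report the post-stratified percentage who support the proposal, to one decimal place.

50.3%

Unadjusted (pooled respondent) estimate weights by respondent counts:
  (300/780)×37.6 + (120/780)×70.8 + (60/780)×69 + (300/780)×56.5 = 52.3923%
Post-stratifying to population shares instead:
  0.51×37.6 + 0.15×70.8 + 0.1×69 + 0.24×56.5 = 50.256%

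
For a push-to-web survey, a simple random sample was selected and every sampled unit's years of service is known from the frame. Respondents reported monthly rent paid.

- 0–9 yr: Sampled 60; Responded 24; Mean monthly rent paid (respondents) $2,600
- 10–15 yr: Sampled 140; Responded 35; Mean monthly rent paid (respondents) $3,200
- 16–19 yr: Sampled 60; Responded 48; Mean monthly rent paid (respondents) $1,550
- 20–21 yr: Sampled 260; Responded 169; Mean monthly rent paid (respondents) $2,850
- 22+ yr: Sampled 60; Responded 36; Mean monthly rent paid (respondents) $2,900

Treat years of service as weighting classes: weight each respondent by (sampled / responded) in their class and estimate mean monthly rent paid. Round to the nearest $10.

$2,780

Response rates by class: 0–9 yr 24/60 = 40%, 10–15 yr 35/140 = 25%, 16–19 yr 48/60 = 80%, 20–21 yr 169/260 = 65%, 22+ yr 36/60 = 60%.
With weight = n_sampled/n_responded per class, the weighted class total is n_sampled:
  0–9 yr: 60 × 2600 = 156,000
  10–15 yr: 140 × 3200 = 448,000
  16–19 yr: 60 × 1550 = 93,000
  20–21 yr: 260 × 2850 = 741,000
  22+ yr: 60 × 2900 = 174,000
Adjusted estimate = 1,612,000 / 580 = 2779.31 → $2,780.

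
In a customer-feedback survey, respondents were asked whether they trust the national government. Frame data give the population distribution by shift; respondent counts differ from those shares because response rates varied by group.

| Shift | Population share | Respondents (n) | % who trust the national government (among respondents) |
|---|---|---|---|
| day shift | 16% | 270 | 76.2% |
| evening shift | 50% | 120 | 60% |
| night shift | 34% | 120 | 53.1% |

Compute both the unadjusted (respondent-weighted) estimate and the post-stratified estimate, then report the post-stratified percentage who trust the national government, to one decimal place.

Without adjustment, the pooled respondent share is:
  (270/510)×76.2 + (120/510)×60 + (120/510)×53.1 = 66.9529%
Post-stratified estimate weights by population shares:
  0.16×76.2 + 0.5×60 + 0.34×53.1 = 60.246%

60.2%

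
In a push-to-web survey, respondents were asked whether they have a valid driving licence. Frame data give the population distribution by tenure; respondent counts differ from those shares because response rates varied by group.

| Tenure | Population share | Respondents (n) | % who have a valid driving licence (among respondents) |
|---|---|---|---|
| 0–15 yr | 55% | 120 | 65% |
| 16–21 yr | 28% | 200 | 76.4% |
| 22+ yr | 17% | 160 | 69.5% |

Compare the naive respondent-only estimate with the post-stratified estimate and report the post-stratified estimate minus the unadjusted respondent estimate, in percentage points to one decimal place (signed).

Unadjusted (pooled respondent) estimate weights by respondent counts:
  (120/480)×65 + (200/480)×76.4 + (160/480)×69.5 = 71.25%
Reweighting by population tenure shares:
  0.55×65 + 0.28×76.4 + 0.17×69.5 = 68.957%
Difference = 68.957 − 71.25 = -2.293 pp.

-2.3 percentage points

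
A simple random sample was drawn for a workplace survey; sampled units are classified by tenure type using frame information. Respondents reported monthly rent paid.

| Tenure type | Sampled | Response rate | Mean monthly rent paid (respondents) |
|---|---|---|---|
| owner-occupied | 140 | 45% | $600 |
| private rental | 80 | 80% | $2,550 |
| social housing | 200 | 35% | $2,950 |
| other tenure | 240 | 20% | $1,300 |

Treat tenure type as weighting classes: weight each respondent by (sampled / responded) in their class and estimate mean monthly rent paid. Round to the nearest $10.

Weighting each respondent by the inverse class response rate inflates each class back to its sampled size, so the class weight is n_sampled:
  owner-occupied: 140 × 600 = 84,000
  private rental: 80 × 2550 = 204,000
  social housing: 200 × 2950 = 590,000
  other tenure: 240 × 1300 = 312,000
Adjusted estimate = 1,190,000 / 660 = 1803.03 → $1,800.

$1,800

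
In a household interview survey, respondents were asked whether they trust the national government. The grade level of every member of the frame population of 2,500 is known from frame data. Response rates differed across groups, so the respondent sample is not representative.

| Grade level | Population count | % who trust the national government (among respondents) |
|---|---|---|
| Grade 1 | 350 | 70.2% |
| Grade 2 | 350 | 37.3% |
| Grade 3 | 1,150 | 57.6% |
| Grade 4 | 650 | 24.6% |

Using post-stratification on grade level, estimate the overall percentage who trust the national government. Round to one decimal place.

47.9%

Each cell contributes population-share × respondent value:
  Grade 1: (350/2,500) × 70.2 = 9.828
  Grade 2: (350/2,500) × 37.3 = 5.222
  Grade 3: (1,150/2,500) × 57.6 = 26.496
  Grade 4: (650/2,500) × 24.6 = 6.396
Post-stratified estimate = 47.942 → 47.9%.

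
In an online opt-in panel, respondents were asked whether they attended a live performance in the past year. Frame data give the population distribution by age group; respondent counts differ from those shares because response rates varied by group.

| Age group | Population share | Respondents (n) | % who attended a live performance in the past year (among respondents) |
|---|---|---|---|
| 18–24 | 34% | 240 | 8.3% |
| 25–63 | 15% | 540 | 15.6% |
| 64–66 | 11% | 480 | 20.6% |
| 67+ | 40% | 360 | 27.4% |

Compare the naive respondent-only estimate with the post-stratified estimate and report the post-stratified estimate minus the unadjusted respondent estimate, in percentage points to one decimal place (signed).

-0.2 percentage points

Unadjusted (pooled respondent) estimate weights by respondent counts:
  (240/1620)×8.3 + (540/1620)×15.6 + (480/1620)×20.6 + (360/1620)×27.4 = 18.6222%
Post-stratified estimate weights by population shares:
  0.34×8.3 + 0.15×15.6 + 0.11×20.6 + 0.4×27.4 = 18.388%
Difference = 18.388 − 18.6222 = -0.2342 pp.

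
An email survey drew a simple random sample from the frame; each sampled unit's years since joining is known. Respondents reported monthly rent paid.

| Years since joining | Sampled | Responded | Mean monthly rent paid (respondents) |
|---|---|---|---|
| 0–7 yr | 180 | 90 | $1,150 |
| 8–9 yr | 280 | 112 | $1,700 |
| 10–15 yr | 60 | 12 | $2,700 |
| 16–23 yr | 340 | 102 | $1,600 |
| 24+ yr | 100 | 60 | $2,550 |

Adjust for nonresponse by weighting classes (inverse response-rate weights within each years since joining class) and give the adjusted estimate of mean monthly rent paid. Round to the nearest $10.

$1,710

Response rates by class: 0–7 yr 90/180 = 50%, 8–9 yr 112/280 = 40%, 10–15 yr 12/60 = 20%, 16–23 yr 102/340 = 30%, 24+ yr 60/100 = 60%.
Each respondent's weight = sampled/responded in their class; summing within a class gives n_sampled, so:
  0–7 yr: 180 × 1150 = 207,000
  8–9 yr: 280 × 1700 = 476,000
  10–15 yr: 60 × 2700 = 162,000
  16–23 yr: 340 × 1600 = 544,000
  24+ yr: 100 × 2550 = 255,000
Adjusted estimate = 1,644,000 / 960 = 1712.5 → $1,710.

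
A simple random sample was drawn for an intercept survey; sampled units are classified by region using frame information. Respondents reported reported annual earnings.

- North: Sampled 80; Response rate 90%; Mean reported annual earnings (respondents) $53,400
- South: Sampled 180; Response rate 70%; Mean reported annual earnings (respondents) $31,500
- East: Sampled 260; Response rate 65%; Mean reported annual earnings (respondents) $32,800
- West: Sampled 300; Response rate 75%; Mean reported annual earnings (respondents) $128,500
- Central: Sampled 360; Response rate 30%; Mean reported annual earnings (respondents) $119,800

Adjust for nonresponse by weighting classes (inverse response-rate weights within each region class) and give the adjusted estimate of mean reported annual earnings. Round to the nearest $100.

$84,900

With weight = n_sampled/n_responded per class, the weighted class total is n_sampled:
  North: 80 × 53,400 = 4,272,000
  South: 180 × 31,500 = 5,670,000
  East: 260 × 32,800 = 8,528,000
  West: 300 × 128,500 = 38,550,000
  Central: 360 × 119,800 = 43,128,000
Adjusted estimate = 100,148,000 / 1,180 = 84871.2 → $84,900.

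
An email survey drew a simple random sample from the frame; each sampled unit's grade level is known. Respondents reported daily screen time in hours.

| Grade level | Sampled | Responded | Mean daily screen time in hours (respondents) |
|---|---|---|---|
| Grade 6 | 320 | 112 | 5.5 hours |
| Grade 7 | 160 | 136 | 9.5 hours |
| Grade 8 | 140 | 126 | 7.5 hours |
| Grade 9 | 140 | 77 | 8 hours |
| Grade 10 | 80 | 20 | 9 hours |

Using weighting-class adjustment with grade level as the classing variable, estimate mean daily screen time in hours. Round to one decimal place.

Response rates by class: Grade 6 112/320 = 35%, Grade 7 136/160 = 85%, Grade 8 126/140 = 90%, Grade 9 77/140 = 55%, Grade 10 20/80 = 25%.
Weighting each respondent by the inverse class response rate inflates each class back to its sampled size, so the class weight is n_sampled:
  Grade 6: 320 × 5.5 = 1760
  Grade 7: 160 × 9.5 = 1520
  Grade 8: 140 × 7.5 = 1050
  Grade 9: 140 × 8 = 1120
  Grade 10: 80 × 9 = 720
Adjusted estimate = 6170 / 840 = 7.34524 → 7.3.

7.3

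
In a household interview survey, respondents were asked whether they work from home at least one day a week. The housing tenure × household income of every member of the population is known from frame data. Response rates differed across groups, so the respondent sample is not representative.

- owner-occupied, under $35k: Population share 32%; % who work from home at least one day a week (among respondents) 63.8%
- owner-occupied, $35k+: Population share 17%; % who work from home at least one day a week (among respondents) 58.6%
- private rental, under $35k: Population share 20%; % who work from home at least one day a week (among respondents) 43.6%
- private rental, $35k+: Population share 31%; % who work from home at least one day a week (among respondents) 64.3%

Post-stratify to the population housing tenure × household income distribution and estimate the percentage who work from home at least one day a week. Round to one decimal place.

59.0%

Each cell contributes population-share × respondent value:
  owner-occupied, under $35k: 0.32 × 63.8 = 20.416
  owner-occupied, $35k+: 0.17 × 58.6 = 9.962
  private rental, under $35k: 0.2 × 43.6 = 8.72
  private rental, $35k+: 0.31 × 64.3 = 19.933
Post-stratified estimate = 59.031 → 59.0%.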